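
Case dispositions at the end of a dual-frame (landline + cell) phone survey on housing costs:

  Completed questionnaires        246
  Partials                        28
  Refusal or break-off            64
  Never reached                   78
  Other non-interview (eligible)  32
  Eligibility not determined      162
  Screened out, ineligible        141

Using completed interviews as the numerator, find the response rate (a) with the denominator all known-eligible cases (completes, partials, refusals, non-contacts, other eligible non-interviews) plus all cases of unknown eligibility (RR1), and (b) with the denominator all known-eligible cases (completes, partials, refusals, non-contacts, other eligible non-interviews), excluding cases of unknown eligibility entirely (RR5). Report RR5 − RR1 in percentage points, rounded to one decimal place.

14.6

Numerator: 246
Base: 246 + 28 + 64 + 78 + 32 + 162 = 610
RR1 = 246 / 610 = 0.4033
Base: 246 + 28 + 64 + 78 + 32 = 448
RR5 = 246 / 448 = 0.5491
Difference = 54.91 − 40.33 = 14.58 percentage points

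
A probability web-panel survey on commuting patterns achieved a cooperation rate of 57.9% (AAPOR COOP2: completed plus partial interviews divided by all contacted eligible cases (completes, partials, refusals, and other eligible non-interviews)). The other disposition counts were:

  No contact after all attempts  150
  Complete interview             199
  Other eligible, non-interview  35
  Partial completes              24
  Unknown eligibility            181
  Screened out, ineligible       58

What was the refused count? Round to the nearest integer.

Num: 199 + 24 = 223
COOP2 = 223 / D = 0.579
D = 223 / 0.579 = 385.1
Remaining denominator categories sum to 258
refused = 385.1 − 258 ≈ 127

127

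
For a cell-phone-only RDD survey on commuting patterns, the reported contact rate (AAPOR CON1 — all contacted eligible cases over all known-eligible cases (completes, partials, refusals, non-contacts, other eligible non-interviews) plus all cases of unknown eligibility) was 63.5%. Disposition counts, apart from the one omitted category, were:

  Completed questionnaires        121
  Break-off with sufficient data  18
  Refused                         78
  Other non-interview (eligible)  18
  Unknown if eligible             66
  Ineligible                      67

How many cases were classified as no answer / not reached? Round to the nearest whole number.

Num = 121 + 18 + 78 + 18 = 235
CON1 = 235 / D = 0.635
D = 235 / 0.635 = 370.1
Other denominator terms total 301
no answer / not reached = 370.1 − 301 ≈ 69

69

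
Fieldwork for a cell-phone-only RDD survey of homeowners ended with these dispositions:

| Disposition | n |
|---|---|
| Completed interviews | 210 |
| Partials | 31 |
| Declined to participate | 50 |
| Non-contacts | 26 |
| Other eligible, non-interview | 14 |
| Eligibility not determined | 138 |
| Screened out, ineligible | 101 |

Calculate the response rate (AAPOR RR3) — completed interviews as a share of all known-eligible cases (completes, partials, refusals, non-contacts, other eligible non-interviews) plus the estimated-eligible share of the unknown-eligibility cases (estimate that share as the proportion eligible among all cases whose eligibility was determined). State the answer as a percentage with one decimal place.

Num: 210
Determined eligible: 210 + 31 + 50 + 26 + 14 = 331
e = 331 / (331 + 101) = 331 / 432 = 0.7662
e × U: 0.7662 × 138 = 105.74
Denominator: 331 + 105.74 = 436.74
RR3 = 210 / 436.74 = 0.4808

48.1%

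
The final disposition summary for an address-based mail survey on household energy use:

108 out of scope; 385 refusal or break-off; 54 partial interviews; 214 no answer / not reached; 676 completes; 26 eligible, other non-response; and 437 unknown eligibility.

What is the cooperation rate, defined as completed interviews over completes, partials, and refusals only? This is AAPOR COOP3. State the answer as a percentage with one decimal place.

Num = 676
Denom = 676 + 54 + 385 = 1115
COOP3 = 676 / 1115 = 0.6063

60.6%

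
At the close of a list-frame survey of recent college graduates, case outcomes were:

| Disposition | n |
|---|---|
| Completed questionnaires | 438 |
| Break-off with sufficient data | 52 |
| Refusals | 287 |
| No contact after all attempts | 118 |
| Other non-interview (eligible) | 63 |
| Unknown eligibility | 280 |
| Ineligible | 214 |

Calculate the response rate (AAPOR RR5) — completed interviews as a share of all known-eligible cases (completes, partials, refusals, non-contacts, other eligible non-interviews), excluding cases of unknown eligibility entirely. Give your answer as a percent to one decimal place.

Top → 438
Base → 438 + 52 + 287 + 118 + 63 = 958
RR5 = 438 / 958 = 0.4572

45.7%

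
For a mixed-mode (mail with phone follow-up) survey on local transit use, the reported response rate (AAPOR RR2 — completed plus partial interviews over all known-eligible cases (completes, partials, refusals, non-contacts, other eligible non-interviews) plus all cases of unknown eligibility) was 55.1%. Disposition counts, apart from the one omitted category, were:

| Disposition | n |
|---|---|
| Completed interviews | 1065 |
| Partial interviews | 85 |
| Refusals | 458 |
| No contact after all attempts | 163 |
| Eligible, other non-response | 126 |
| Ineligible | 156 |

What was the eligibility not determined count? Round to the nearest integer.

190

Numerator → 1065 + 85 = 1150
RR2 = 1150 / D = 0.551
D = 1150 / 0.551 = 2087.1
Rest of base = 1897
eligibility not determined = 2087.1 − 1897 ≈ 190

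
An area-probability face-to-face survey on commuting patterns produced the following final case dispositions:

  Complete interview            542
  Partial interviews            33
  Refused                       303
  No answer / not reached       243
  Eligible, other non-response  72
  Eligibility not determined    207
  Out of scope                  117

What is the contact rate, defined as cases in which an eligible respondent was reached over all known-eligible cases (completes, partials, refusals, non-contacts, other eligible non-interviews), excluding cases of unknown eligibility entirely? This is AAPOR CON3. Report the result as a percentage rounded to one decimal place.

Num = 542 + 33 + 303 + 72 = 950
Denominator = 542 + 33 + 303 + 243 + 72 = 1193
CON3 = 950 / 1193 = 0.7963

79.6%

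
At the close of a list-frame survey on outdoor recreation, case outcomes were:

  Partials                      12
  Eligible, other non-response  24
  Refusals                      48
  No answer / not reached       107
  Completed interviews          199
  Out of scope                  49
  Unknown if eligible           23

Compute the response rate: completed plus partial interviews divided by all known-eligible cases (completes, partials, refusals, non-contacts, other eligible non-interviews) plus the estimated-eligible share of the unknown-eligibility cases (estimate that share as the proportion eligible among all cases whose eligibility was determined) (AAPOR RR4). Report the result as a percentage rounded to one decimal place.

Num: 199 + 12 = 211
Determined eligible: 199 + 12 + 48 + 107 + 24 = 390
e = 390 / (390 + 49) = 390 / 439 = 0.8884
e × U: 0.8884 × 23 = 20.43
Denominator: 390 + 20.43 = 410.43
RR4 = 211 / 410.43 = 0.5141

51.4%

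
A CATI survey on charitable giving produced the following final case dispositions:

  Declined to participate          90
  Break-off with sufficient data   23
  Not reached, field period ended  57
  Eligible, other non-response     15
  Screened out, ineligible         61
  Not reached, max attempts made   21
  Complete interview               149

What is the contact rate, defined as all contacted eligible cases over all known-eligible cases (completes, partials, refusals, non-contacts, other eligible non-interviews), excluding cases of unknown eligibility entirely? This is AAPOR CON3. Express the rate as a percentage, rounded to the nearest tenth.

Non-contacts = 57 + 21 = 78
Top → 149 + 23 + 90 + 15 = 277
Denominator → 149 + 23 + 90 + 78 + 15 = 355
CON3 = 277 / 355 = 0.7803

78.0%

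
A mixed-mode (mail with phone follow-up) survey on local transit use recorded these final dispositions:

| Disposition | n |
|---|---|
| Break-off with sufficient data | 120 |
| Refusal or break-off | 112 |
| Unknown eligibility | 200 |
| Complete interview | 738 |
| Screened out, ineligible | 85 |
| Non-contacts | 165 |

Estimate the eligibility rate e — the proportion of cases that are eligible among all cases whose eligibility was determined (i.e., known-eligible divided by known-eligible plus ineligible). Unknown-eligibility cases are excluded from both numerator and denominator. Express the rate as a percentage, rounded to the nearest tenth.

93.0%

Determined eligible → 738 + 120 + 112 + 165 = 1135
e = 1135 / (1135 + 85) = 1135 / 1220 = 0.9303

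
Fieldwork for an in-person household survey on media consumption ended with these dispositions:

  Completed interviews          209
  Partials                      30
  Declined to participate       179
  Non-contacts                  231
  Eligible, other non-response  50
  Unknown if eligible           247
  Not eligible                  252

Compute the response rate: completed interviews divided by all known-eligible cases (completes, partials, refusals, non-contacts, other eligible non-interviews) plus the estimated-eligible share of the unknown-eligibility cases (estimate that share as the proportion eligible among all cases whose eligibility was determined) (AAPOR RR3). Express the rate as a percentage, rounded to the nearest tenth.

Num = 209
Known eligible = 209 + 30 + 179 + 231 + 50 = 699
e = 699 / (699 + 252) = 699 / 951 = 0.7350
Estimated eligible among unknowns = 0.7350 × 247 = 181.54
Denom = 699 + 181.54 = 880.54
RR3 = 209 / 880.54 = 0.2374

23.7%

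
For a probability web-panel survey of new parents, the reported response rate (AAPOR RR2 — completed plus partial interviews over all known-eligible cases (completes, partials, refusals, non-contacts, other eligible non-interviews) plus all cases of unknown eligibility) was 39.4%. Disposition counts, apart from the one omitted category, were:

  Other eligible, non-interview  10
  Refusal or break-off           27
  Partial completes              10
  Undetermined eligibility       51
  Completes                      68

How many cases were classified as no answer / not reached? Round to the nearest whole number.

Top: 68 + 10 = 78
RR2 = 78 / D = 0.394
D = 78 / 0.394 = 198.0
Other denominator terms total 166
no answer / not reached = 198.0 − 166 ≈ 32

32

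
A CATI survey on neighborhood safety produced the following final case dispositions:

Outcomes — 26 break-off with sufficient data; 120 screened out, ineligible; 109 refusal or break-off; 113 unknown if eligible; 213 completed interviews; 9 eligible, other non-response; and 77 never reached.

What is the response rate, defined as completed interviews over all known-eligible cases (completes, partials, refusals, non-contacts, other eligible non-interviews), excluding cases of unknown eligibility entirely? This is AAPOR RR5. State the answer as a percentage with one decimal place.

49.1%

Num = 213
Denom = 213 + 26 + 109 + 77 + 9 = 434
RR5 = 213 / 434 = 0.4908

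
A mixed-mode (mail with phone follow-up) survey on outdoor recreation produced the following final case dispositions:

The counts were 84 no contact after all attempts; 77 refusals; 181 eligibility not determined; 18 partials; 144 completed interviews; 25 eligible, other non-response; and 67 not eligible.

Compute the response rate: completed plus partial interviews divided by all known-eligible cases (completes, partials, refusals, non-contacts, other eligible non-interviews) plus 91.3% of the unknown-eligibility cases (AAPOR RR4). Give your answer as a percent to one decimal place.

31.6%

Numerator → 144 + 18 = 162
Known eligible → 144 + 18 + 77 + 84 + 25 = 348
Eligible share of unknowns → 0.9130 × 181 = 165.25
Denominator → 348 + 165.25 = 513.25
RR4 = 162 / 513.25 = 0.3156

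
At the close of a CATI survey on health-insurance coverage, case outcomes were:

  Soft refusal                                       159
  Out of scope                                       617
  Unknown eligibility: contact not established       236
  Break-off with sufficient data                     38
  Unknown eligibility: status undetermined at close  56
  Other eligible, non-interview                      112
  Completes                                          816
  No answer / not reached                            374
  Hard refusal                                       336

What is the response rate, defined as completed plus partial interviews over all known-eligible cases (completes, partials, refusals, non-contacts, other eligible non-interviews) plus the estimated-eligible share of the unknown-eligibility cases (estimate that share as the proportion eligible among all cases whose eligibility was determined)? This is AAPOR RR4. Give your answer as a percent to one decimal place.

Refusals = 336 + 159 = 495
Eligibility not determined = 236 + 56 = 292
Num = 816 + 38 = 854
Determined eligible = 816 + 38 + 495 + 374 + 112 = 1835
e = 1835 / (1835 + 617) = 1835 / 2452 = 0.7484
Eligible share of unknowns = 0.7484 × 292 = 218.53
Base = 1835 + 218.53 = 2053.53
RR4 = 854 / 2053.53 = 0.4159

41.6%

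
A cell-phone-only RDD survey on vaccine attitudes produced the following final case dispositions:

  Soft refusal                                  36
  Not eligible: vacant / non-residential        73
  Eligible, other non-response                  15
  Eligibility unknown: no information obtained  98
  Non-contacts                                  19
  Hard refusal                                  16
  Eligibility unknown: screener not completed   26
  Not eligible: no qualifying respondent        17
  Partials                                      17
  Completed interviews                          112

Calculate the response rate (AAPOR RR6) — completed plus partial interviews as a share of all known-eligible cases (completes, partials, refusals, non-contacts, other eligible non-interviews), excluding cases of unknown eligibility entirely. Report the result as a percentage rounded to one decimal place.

60.0%

Refusal or break-off = 16 + 36 = 52
Unknown eligibility = 26 + 98 = 124
Not eligible = 17 + 73 = 90
Numerator: 112 + 17 = 129
Base: 112 + 17 + 52 + 19 + 15 = 215
RR6 = 129 / 215 = 0.6000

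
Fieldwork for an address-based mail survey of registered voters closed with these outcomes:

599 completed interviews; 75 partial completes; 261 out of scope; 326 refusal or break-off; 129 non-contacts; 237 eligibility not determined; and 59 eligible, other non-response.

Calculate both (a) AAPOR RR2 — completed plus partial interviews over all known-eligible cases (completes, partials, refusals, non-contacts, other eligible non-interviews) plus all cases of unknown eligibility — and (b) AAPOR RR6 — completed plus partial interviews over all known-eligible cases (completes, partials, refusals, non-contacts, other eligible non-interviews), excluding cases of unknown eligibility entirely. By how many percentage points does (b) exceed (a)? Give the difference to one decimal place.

Numerator → 599 + 75 = 674
Denom → 599 + 75 + 326 + 129 + 59 + 237 = 1425
RR2 = 674 / 1425 = 0.4730
Denom → 599 + 75 + 326 + 129 + 59 = 1188
RR6 = 674 / 1188 = 0.5673
Difference = 56.73 − 47.30 = 9.43 percentage points

9.4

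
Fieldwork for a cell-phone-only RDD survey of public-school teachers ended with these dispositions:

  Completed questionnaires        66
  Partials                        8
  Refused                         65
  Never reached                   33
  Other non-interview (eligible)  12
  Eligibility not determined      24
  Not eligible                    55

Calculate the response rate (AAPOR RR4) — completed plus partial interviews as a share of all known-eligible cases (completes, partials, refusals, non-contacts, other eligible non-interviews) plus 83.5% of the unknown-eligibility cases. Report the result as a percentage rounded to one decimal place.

Top: 66 + 8 = 74
Determined eligible: 66 + 8 + 65 + 33 + 12 = 184
Estimated eligible among unknowns: 0.8350 × 24 = 20.04
Denom: 184 + 20.04 = 204.04
RR4 = 74 / 204.04 = 0.3627

36.3%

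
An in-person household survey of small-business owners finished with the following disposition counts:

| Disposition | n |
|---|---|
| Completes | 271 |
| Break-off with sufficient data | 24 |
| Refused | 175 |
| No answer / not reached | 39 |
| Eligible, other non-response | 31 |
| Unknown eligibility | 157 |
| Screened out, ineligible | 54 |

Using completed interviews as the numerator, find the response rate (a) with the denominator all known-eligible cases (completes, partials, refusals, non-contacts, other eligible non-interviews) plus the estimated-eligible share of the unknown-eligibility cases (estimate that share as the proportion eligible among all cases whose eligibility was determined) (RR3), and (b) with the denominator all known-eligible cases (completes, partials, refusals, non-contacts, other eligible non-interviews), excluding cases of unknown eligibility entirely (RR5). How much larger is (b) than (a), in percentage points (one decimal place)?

Numerator: 271
Eligible (known): 271 + 24 + 175 + 39 + 31 = 540
e = 540 / (540 + 54) = 540 / 594 = 0.9091
e × U: 0.9091 × 157 = 142.73
Denom: 540 + 142.73 = 682.73
RR3 = 271 / 682.73 = 0.3969
Denom: 271 + 24 + 175 + 39 + 31 = 540
RR5 = 271 / 540 = 0.5019
Difference = 50.19 − 39.69 = 10.50 percentage points

10.5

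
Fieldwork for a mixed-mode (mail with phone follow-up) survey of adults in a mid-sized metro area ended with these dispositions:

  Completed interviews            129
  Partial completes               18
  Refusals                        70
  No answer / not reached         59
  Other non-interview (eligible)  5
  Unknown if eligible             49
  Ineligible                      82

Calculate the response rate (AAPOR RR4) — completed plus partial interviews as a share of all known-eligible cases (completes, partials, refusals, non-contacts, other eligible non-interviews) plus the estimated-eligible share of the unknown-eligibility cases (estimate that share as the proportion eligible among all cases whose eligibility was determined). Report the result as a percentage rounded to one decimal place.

Numerator → 129 + 18 = 147
Eligible (known) → 129 + 18 + 70 + 59 + 5 = 281
e = 281 / (281 + 82) = 281 / 363 = 0.7741
Estimated eligible among unknowns → 0.7741 × 49 = 37.93
Denominator → 281 + 37.93 = 318.93
RR4 = 147 / 318.93 = 0.4609

46.1%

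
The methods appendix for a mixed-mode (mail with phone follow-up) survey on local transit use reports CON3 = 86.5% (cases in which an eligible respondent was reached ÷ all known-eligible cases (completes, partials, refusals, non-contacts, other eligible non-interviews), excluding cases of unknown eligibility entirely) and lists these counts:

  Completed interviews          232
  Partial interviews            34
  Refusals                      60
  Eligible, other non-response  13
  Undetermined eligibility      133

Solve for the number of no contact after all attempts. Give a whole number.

Num → 232 + 34 + 60 + 13 = 339
CON3 = 339 / D = 0.865
D = 339 / 0.865 = 391.9
Rest of base = 339
no contact after all attempts = 391.9 − 339 ≈ 53

53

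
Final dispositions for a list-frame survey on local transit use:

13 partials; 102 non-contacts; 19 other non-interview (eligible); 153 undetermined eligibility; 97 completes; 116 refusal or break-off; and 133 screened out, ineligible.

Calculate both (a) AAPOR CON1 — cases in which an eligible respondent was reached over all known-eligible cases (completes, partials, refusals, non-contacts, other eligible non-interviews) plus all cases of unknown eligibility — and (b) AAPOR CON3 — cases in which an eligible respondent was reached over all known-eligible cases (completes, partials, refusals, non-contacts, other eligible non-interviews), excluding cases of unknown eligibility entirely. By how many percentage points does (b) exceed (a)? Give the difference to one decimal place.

21.6

Numerator: 97 + 13 + 116 + 19 = 245
Denominator: 97 + 13 + 116 + 102 + 19 + 153 = 500
CON1 = 245 / 500 = 0.4900
Denominator: 97 + 13 + 116 + 102 + 19 = 347
CON3 = 245 / 347 = 0.7061
Difference = 70.61 − 49.00 = 21.61 percentage points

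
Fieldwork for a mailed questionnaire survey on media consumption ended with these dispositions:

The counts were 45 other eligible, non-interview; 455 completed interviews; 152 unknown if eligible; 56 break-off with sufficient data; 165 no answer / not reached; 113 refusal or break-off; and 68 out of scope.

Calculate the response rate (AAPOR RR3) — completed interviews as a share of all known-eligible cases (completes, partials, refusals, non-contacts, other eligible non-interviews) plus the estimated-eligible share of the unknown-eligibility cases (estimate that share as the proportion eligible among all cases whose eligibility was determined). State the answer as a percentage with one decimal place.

Num → 455
Eligible (known) → 455 + 56 + 113 + 165 + 45 = 834
e = 834 / (834 + 68) = 834 / 902 = 0.9246
Eligible share of unknowns → 0.9246 × 152 = 140.54
Denominator → 834 + 140.54 = 974.54
RR3 = 455 / 974.54 = 0.4669

46.7%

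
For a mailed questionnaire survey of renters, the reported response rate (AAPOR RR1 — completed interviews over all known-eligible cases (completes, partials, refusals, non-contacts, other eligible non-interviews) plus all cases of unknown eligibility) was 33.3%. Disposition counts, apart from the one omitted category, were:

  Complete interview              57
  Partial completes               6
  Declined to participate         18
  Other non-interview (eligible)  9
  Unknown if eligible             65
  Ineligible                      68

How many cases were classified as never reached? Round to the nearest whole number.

RR1 = 57 / D = 0.333
D = 57 / 0.333 = 171.2
Remaining denominator categories sum to 155
never reached = 171.2 − 155 ≈ 16

16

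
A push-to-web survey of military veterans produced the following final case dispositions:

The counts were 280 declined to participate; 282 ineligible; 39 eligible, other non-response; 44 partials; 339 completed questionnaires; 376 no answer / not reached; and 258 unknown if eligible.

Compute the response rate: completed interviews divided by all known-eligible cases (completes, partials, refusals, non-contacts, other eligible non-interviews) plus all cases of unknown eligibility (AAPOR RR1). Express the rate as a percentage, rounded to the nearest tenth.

25.4%

Top → 339
Denom → 339 + 44 + 280 + 376 + 39 + 258 = 1336
RR1 = 339 / 1336 = 0.2537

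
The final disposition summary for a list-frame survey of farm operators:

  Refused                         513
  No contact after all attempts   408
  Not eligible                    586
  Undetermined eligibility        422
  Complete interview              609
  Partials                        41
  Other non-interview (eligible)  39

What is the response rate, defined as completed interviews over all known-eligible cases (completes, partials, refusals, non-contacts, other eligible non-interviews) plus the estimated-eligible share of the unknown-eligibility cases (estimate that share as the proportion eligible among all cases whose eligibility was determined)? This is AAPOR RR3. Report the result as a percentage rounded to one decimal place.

Numerator: 609
Eligible (known): 609 + 41 + 513 + 408 + 39 = 1610
e = 1610 / (1610 + 586) = 1610 / 2196 = 0.7332
e × U: 0.7332 × 422 = 309.41
Denominator: 1610 + 309.41 = 1919.41
RR3 = 609 / 1919.41 = 0.3173

31.7%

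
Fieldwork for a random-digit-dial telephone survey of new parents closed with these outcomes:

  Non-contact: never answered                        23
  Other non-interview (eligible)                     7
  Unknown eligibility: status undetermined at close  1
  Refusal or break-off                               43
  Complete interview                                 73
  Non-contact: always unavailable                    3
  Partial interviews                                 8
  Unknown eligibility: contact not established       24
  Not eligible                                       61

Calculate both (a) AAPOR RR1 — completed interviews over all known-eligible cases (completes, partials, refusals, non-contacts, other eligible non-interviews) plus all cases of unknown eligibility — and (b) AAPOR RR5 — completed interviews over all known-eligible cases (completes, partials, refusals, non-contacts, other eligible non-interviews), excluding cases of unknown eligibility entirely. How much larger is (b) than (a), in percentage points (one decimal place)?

Never reached = 23 + 3 = 26
Eligibility not determined = 24 + 1 = 25
Num → 73
Base → 73 + 8 + 43 + 26 + 7 + 25 = 182
RR1 = 73 / 182 = 0.4011
Base → 73 + 8 + 43 + 26 + 7 = 157
RR5 = 73 / 157 = 0.4650
Difference = 46.50 − 40.11 = 6.39 percentage points

6.4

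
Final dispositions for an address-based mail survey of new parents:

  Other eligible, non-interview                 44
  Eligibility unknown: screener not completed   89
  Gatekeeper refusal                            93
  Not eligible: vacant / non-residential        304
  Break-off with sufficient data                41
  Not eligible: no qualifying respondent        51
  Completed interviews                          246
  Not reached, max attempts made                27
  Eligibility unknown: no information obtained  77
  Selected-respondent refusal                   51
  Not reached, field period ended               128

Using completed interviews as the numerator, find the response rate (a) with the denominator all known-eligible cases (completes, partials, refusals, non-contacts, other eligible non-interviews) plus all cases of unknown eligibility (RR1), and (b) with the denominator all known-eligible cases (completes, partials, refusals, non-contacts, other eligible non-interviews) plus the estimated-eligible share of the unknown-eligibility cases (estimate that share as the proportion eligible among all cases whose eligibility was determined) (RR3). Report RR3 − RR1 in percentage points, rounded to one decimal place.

2.5

Refused = 93 + 51 = 144
No answer / not reached = 128 + 27 = 155
Eligibility not determined = 89 + 77 = 166
Not eligible = 51 + 304 = 355
Top → 246
Denom → 246 + 41 + 144 + 155 + 44 + 166 = 796
RR1 = 246 / 796 = 0.3090
Known eligible → 246 + 41 + 144 + 155 + 44 = 630
e = 630 / (630 + 355) = 630 / 985 = 0.6396
Eligible share of unknowns → 0.6396 × 166 = 106.17
Denom → 630 + 106.17 = 736.17
RR3 = 246 / 736.17 = 0.3342
Difference = 33.42 − 30.90 = 2.52 percentage points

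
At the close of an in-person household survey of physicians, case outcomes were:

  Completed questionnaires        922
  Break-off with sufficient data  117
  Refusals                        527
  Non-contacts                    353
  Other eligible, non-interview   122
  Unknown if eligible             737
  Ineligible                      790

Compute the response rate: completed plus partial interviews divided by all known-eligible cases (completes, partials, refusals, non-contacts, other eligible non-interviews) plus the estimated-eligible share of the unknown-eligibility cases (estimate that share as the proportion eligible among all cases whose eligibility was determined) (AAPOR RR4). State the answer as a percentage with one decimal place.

40.4%

Top = 922 + 117 = 1039
Known eligible = 922 + 117 + 527 + 353 + 122 = 2041
e = 2041 / (2041 + 790) = 2041 / 2831 = 0.7209
e × U = 0.7209 × 737 = 531.30
Base = 2041 + 531.30 = 2572.30
RR4 = 1039 / 2572.30 = 0.4039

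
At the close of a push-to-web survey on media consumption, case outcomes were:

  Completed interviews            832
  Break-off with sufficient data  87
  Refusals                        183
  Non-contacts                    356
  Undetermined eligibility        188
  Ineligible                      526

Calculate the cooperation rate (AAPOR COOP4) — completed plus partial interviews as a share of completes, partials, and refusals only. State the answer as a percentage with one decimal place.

Top = 832 + 87 = 919
Base = 832 + 87 + 183 = 1102
COOP4 = 919 / 1102 = 0.8339

83.4%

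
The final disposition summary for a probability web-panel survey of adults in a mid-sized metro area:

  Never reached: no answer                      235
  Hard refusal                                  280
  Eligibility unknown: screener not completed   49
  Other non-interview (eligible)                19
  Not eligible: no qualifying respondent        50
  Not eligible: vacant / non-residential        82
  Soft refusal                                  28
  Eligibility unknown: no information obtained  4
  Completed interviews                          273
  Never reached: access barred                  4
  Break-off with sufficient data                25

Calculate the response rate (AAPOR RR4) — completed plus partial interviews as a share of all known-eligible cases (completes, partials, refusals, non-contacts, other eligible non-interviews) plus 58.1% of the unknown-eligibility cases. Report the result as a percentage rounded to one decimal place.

Declined to participate = 280 + 28 = 308
No contact after all attempts = 235 + 4 = 239
Eligibility not determined = 49 + 4 = 53
Screened out, ineligible = 50 + 82 = 132
Numerator → 273 + 25 = 298
Determined eligible → 273 + 25 + 308 + 239 + 19 = 864
e × U → 0.5810 × 53 = 30.79
Denom → 864 + 30.79 = 894.79
RR4 = 298 / 894.79 = 0.3330

33.3%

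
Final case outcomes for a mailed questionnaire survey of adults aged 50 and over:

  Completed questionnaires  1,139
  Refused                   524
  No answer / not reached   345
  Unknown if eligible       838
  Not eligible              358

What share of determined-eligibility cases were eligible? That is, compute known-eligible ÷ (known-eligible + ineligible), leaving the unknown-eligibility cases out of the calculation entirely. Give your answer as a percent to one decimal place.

84.9%

Known eligible = 1139 + 524 + 345 = 2008
e = 2008 / (2008 + 358) = 2008 / 2366 = 0.8487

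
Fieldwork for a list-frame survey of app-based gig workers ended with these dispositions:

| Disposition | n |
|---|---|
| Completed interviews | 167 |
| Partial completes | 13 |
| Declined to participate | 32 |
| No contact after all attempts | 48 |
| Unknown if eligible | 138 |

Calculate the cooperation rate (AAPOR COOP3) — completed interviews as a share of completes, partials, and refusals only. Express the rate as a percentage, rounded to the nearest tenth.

78.8%

Numerator → 167
Denom → 167 + 13 + 32 = 212
COOP3 = 167 / 212 = 0.7877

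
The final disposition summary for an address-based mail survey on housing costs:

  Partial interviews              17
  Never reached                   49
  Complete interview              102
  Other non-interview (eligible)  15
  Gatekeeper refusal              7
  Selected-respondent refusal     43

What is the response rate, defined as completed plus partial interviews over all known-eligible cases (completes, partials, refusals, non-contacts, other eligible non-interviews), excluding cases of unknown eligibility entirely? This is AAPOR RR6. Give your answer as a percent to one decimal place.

Refused = 7 + 43 = 50
Top → 102 + 17 = 119
Denom → 102 + 17 + 50 + 49 + 15 = 233
RR6 = 119 / 233 = 0.5107

51.1%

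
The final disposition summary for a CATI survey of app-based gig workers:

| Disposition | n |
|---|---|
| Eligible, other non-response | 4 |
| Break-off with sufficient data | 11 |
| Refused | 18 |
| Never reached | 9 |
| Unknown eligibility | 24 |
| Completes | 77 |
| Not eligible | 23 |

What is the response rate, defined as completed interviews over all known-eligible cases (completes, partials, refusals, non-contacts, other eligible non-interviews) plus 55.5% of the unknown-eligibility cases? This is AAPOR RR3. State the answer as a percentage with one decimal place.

58.2%

Numerator → 77
Eligible (known) → 77 + 11 + 18 + 9 + 4 = 119
Estimated eligible among unknowns → 0.5550 × 24 = 13.32
Denom → 119 + 13.32 = 132.32
RR3 = 77 / 132.32 = 0.5819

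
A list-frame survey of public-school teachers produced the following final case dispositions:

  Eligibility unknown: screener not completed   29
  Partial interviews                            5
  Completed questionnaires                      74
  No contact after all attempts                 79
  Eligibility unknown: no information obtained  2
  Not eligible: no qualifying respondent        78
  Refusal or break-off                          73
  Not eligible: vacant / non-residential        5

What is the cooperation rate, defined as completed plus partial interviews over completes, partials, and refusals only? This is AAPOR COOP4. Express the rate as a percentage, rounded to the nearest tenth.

52.0%

Undetermined eligibility = 29 + 2 = 31
Out of scope = 78 + 5 = 83
Num: 74 + 5 = 79
Denominator: 74 + 5 + 73 = 152
COOP4 = 79 / 152 = 0.5197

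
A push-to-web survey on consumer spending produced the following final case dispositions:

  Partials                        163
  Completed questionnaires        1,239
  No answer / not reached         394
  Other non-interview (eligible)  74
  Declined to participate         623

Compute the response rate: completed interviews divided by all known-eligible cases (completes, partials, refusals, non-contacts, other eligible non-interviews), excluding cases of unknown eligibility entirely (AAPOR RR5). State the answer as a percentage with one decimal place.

49.7%

Numerator → 1239
Denom → 1239 + 163 + 623 + 394 + 74 = 2493
RR5 = 1239 / 2493 = 0.4970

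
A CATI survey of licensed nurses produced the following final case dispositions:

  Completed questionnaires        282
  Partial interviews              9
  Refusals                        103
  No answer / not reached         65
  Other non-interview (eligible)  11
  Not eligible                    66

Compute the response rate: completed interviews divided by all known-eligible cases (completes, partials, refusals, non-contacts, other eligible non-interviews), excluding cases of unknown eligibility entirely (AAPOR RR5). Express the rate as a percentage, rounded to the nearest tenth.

60.0%

Num: 282
Base: 282 + 9 + 103 + 65 + 11 = 470
RR5 = 282 / 470 = 0.6000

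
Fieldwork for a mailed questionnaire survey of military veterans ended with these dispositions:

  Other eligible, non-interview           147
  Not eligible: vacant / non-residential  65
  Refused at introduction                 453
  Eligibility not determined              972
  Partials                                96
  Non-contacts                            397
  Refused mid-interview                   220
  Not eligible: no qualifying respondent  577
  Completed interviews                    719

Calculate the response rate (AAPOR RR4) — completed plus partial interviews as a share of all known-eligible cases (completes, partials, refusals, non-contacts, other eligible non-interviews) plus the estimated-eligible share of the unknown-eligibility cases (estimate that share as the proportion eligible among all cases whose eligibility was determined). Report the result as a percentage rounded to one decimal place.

Refused = 453 + 220 = 673
Ineligible = 577 + 65 = 642
Num → 719 + 96 = 815
Eligible (known) → 719 + 96 + 673 + 397 + 147 = 2032
e = 2032 / (2032 + 642) = 2032 / 2674 = 0.7599
Estimated eligible among unknowns → 0.7599 × 972 = 738.62
Denom → 2032 + 738.62 = 2770.62
RR4 = 815 / 2770.62 = 0.2942

29.4%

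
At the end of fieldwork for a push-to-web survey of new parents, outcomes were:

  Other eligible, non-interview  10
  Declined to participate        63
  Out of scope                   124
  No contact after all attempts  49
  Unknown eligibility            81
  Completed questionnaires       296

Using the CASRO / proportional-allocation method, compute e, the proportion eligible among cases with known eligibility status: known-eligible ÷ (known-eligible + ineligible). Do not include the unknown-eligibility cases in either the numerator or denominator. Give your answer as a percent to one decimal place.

77.1%

Determined eligible = 296 + 63 + 49 + 10 = 418
e = 418 / (418 + 124) = 418 / 542 = 0.7712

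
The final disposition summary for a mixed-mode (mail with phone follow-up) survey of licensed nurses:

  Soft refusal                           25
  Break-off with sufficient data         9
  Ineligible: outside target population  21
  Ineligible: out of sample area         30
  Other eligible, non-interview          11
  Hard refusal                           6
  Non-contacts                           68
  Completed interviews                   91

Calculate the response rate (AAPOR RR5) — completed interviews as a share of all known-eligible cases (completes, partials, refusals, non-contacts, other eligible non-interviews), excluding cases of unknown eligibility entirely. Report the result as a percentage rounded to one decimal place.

Refused = 6 + 25 = 31
Out of scope = 21 + 30 = 51
Num → 91
Base → 91 + 9 + 31 + 68 + 11 = 210
RR5 = 91 / 210 = 0.4333

43.3%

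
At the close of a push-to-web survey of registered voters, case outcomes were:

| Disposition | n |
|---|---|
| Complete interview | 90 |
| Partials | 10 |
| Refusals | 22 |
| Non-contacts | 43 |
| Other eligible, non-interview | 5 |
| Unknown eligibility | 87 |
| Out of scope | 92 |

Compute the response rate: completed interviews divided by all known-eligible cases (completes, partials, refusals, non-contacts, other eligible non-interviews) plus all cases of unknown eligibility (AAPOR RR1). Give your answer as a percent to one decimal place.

35.0%

Num → 90
Base → 90 + 10 + 22 + 43 + 5 + 87 = 257
RR1 = 90 / 257 = 0.3502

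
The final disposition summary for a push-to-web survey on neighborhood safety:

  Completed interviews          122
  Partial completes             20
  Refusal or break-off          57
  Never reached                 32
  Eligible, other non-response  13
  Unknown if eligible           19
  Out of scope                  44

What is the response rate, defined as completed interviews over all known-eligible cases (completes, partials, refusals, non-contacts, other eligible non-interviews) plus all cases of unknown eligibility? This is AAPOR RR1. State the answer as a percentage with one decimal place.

46.4%

Num = 122
Denominator = 122 + 20 + 57 + 32 + 13 + 19 = 263
RR1 = 122 / 263 = 0.4639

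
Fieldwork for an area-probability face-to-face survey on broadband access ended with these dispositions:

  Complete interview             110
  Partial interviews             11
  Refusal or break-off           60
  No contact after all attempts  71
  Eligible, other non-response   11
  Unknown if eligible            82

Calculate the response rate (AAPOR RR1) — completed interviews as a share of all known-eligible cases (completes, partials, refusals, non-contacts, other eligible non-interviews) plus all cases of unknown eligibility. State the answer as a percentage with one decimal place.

Numerator: 110
Denominator: 110 + 11 + 60 + 71 + 11 + 82 = 345
RR1 = 110 / 345 = 0.3188

31.9%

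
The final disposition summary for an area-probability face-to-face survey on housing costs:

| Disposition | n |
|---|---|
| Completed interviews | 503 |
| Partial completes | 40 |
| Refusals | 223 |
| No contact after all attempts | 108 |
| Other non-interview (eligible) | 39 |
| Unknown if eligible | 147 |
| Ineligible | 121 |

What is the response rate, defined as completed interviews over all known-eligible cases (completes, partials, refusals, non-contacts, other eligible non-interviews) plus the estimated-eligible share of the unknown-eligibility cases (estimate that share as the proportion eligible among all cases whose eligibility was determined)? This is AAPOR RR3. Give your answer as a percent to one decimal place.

48.2%

Numerator: 503
Determined eligible: 503 + 40 + 223 + 108 + 39 = 913
e = 913 / (913 + 121) = 913 / 1034 = 0.8830
e × U: 0.8830 × 147 = 129.80
Denom: 913 + 129.80 = 1042.80
RR3 = 503 / 1042.80 = 0.4824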